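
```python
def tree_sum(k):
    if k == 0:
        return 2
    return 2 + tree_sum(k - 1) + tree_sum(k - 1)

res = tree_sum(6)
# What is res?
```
Call trace (a repeated sub-call is expanded the first time; later identical calls just restate its return value):
tree_sum(k=6)
  tree_sum(k=5)
    tree_sum(k=4)
      tree_sum(k=3)
        tree_sum(k=2)
          tree_sum(k=1)
            tree_sum(k=0)
            -> return 2
            tree_sum(k=0)
            -> return 2
          -> return 6
          tree_sum(k=1) -> return 6  (same call as traced above)
        -> return 14
        tree_sum(k=2) -> return 14  (same call as traced above)
      -> return 30
      tree_sum(k=3) -> return 30  (same call as traced above)
    -> return 62
    tree_sum(k=4) -> return 62  (same call as traced above)
  -> return 126
  tree_sum(k=5) -> return 126  (same call as traced above)
-> return 254

Final answer: 254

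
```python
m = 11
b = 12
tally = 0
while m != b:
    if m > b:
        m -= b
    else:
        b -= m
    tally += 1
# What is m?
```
Trace:
  m=11
  m=11, b=12
  m=11, b=12, tally=0
  m=11, b=1, tally=1
  m=10, b=1, tally=2
  m=9, b=1, tally=3
  m=8, b=1, tally=4
  m=7, b=1, tally=5
  m=6, b=1, tally=6
  m=5, b=1, tally=7
  m=4, b=1, tally=8
  m=3, b=1, tally=9
  m=2, b=1, tally=10
  m=1, b=1, tally=11

Final answer: 1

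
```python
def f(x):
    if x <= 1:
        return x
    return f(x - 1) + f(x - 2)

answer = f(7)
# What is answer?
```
Call trace (a repeated sub-call is expanded the first time; later identical calls just restate its return value):
f(x=7)
  f(x=6)
    f(x=5)
      f(x=4)
        f(x=3)
          f(x=2)
            f(x=1)
            -> return 1
            f(x=0)
            -> return 0
          -> return 1
          f(x=1)
          -> return 1
        -> return 2
        f(x=2) -> return 1  (same call as traced above)
      -> return 3
      f(x=3) -> return 2  (same call as traced above)
    -> return 5
    f(x=4) -> return 3  (same call as traced above)
  -> return 8
  f(x=5) -> return 5  (same call as traced above)
-> return 13

Final answer: 13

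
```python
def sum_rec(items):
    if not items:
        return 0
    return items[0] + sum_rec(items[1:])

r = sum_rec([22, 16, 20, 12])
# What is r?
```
Call trace:
sum_rec(items=[22, 16, 20, 12])
  sum_rec(items=[16, 20, 12])
    sum_rec(items=[20, 12])
      sum_rec(items=[12])
        sum_rec(items=[])
        -> return 0
      -> return 12
    -> return 32
  -> return 48
-> return 70

Final answer: 70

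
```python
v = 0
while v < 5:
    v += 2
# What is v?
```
Trace:
  v=0
  v=2
  v=4
  v=6

Final answer: 6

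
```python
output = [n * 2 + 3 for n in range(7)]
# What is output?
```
Trace:
  n=0
  n=1
  n=2
  n=3
  n=4
  n=5
  n=6
  output=[3, 5, 7, 9, 11, 13, 15]

Final answer: [3, 5, 7, 9, 11, 13, 15]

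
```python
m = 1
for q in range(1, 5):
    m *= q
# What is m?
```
Trace:
  m=1
  m=1, q=1
  m=2, q=2
  m=6, q=3
  m=24, q=4

Final answer: 24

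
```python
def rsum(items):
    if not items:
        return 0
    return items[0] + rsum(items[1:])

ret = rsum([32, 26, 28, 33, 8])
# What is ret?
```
Call trace:
rsum(items=[32, 26, 28, 33, 8])
  rsum(items=[26, 28, 33, 8])
    rsum(items=[28, 33, 8])
      rsum(items=[33, 8])
        rsum(items=[8])
          rsum(items=[])
          -> return 0
        -> return 8
      -> return 41
    -> return 69
  -> return 95
-> return 127

Final answer: 127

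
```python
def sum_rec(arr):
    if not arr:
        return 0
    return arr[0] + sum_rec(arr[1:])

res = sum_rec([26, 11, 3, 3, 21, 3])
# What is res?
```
Call trace:
sum_rec(arr=[26, 11, 3, 3, 21, 3])
  sum_rec(arr=[11, 3, 3, 21, 3])
    sum_rec(arr=[3, 3, 21, 3])
      sum_rec(arr=[3, 21, 3])
        sum_rec(arr=[21, 3])
          sum_rec(arr=[3])
            sum_rec(arr=[])
            -> return 0
          -> return 3
        -> return 24
      -> return 27
    -> return 30
  -> return 41
-> return 67

Final answer: 67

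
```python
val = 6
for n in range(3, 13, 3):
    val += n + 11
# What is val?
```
Trace:
  val=6
  val=20, n=3
  val=37, n=6
  val=57, n=9
  val=80, n=12

Final answer: 80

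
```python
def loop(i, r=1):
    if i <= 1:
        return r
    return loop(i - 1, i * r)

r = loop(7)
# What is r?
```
Call trace:
loop(i=7, r=1)
  loop(i=6, r=7)
    loop(i=5, r=42)
      loop(i=4, r=210)
        loop(i=3, r=840)
          loop(i=2, r=2520)
            loop(i=1, r=5040)
            -> return 5040
          -> return 5040
        -> return 5040
      -> return 5040
    -> return 5040
  -> return 5040
-> return 5040

Final answer: 5040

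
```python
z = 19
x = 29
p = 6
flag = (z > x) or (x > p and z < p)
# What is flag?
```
Trace:
  z=19
  z=19, x=29
  z=19, x=29, p=6
  z=19, x=29, p=6, flag=False

Final answer: False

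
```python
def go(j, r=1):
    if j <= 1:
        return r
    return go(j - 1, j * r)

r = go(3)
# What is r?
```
Call trace:
go(j=3, r=1)
  go(j=2, r=3)
    go(j=1, r=6)
    -> return 6
  -> return 6
-> return 6

Final answer: 6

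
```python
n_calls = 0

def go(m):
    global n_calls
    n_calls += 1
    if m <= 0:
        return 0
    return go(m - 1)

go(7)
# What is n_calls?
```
Call trace:
go(m=7)
  go(m=6)
    go(m=5)
      go(m=4)
        go(m=3)
          go(m=2)
            go(m=1)
              go(m=0)
              -> return 0
            -> return 0
          -> return 0
        -> return 0
      -> return 0
    -> return 0
  -> return 0
-> return 0

n_calls is incremented once per call. go is entered once for each m = 7, 6, 5, 4, 3, 2, 1, 0 (the m <= 0 call returns without recursing), i.e. 7 + 1 calls.
n_calls = 8

Final answer: 8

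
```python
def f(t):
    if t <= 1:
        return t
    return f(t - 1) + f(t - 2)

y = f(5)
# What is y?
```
Call trace (a repeated sub-call is expanded the first time; later identical calls just restate its return value):
f(t=5)
  f(t=4)
    f(t=3)
      f(t=2)
        f(t=1)
        -> return 1
        f(t=0)
        -> return 0
      -> return 1
      f(t=1)
      -> return 1
    -> return 2
    f(t=2) -> return 1  (same call as traced above)
  -> return 3
  f(t=3) -> return 2  (same call as traced above)
-> return 5

Final answer: 5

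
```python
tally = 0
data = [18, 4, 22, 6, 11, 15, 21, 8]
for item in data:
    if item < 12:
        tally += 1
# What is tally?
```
Trace:
  tally=0
  tally=0, item=18
  tally=1, item=4
  tally=1, item=22
  tally=2, item=6
  tally=3, item=11
  tally=3, item=15
  tally=3, item=21
  tally=4, item=8

Final answer: 4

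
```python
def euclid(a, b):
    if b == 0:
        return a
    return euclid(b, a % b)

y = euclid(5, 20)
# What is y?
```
Call trace:
euclid(a=5, b=20)
  euclid(a=20, b=5)
    euclid(a=5, b=0)
    -> return 5
  -> return 5
-> return 5

Final answer: 5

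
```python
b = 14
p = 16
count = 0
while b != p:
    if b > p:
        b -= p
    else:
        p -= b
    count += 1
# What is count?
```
Trace:
  b=14
  b=14, p=16
  b=14, p=16, count=0
  b=14, p=2, count=1
  b=12, p=2, count=2
  b=10, p=2, count=3
  b=8, p=2, count=4
  b=6, p=2, count=5
  b=4, p=2, count=6
  b=2, p=2, count=7

Final answer: 7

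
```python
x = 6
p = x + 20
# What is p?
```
Trace:
  x=6
  x=6, p=26

Final answer: 26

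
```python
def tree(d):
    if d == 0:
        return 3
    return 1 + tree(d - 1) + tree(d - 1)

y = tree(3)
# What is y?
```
Call trace (a repeated sub-call is expanded the first time; later identical calls just restate its return value):
tree(d=3)
  tree(d=2)
    tree(d=1)
      tree(d=0)
      -> return 3
      tree(d=0)
      -> return 3
    -> return 7
    tree(d=1) -> return 7  (same call as traced above)
  -> return 15
  tree(d=2) -> return 15  (same call as traced above)
-> return 31

Final answer: 31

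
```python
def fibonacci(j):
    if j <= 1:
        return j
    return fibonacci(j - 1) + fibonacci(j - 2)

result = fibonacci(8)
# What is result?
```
Call trace (a repeated sub-call is expanded the first time; later identical calls just restate its return value):
fibonacci(j=8)
  fibonacci(j=7)
    fibonacci(j=6)
      fibonacci(j=5)
        fibonacci(j=4)
          fibonacci(j=3)
            fibonacci(j=2)
              fibonacci(j=1)
              -> return 1
              fibonacci(j=0)
              -> return 0
            -> return 1
            fibonacci(j=1)
            -> return 1
          -> return 2
          fibonacci(j=2) -> return 1  (same call as traced above)
        -> return 3
        fibonacci(j=3) -> return 2  (same call as traced above)
      -> return 5
      fibonacci(j=4) -> return 3  (same call as traced above)
    -> return 8
    fibonacci(j=5) -> return 5  (same call as traced above)
  -> return 13
  fibonacci(j=6) -> return 8  (same call as traced above)
-> return 21

Final answer: 21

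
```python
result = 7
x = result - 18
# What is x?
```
Trace:
  result=7
  result=7, x=-11

Final answer: -11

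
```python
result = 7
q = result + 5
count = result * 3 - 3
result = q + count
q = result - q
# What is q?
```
Trace:
  result=7
  result=7, q=12
  result=7, q=12, count=18
  result=30, q=12, count=18
  result=30, q=18, count=18

Final answer: 18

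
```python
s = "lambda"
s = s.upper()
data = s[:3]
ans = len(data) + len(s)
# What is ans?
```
Trace:
  s='lambda'
  s='LAMBDA'
  s='LAMBDA', data='LAM'
  s='LAMBDA', data='LAM', ans=9

Final answer: 9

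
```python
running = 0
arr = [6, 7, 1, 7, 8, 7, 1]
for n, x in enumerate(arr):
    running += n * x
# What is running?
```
Trace:
  running=0
  running=0, n=0, x=6
  running=7, n=1, x=7
  running=9, n=2, x=1
  running=30, n=3, x=7
  running=62, n=4, x=8
  running=97, n=5, x=7
  running=103, n=6, x=1

Final answer: 103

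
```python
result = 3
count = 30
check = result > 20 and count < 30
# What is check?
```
Trace:
  result=3
  result=3, count=30
  result=3, count=30, check=False

Final answer: False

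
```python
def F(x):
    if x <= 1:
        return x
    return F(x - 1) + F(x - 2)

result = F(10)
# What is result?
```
Call trace (a repeated sub-call is expanded the first time; later identical calls just restate its return value):
F(x=10)
  F(x=9)
    F(x=8)
      F(x=7)
        F(x=6)
          F(x=5)
            F(x=4)
              F(x=3)
                F(x=2)
                  F(x=1)
                  -> return 1
                  F(x=0)
                  -> return 0
                -> return 1
                F(x=1)
                -> return 1
              -> return 2
              F(x=2) -> return 1  (same call as traced above)
            -> return 3
            F(x=3) -> return 2  (same call as traced above)
          -> return 5
          F(x=4) -> return 3  (same call as traced above)
        -> return 8
        F(x=5) -> return 5  (same call as traced above)
      -> return 13
      F(x=6) -> return 8  (same call as traced above)
    -> return 21
    F(x=7) -> return 13  (same call as traced above)
  -> return 34
  F(x=8) -> return 21  (same call as traced above)
-> return 55

Final answer: 55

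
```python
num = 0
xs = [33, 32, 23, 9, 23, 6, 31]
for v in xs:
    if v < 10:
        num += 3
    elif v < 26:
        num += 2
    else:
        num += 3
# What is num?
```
Trace:
  num=0
  num=3, v=33
  num=6, v=32
  num=8, v=23
  num=11, v=9
  num=13, v=23
  num=16, v=6
  num=19, v=31

Final answer: 19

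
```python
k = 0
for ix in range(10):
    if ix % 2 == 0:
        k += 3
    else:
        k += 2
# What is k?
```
Trace:
  k=0
  k=3, ix=0
  k=5, ix=1
  k=8, ix=2
  k=10, ix=3
  k=13, ix=4
  k=15, ix=5
  k=18, ix=6
  k=20, ix=7
  k=23, ix=8
  k=25, ix=9

Final answer: 25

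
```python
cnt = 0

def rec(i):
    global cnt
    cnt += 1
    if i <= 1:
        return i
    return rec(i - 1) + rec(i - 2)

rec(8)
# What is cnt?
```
Call trace (a repeated sub-call is expanded the first time; later identical calls just restate its return value):
rec(i=8)
  rec(i=7)
    rec(i=6)
      rec(i=5)
        rec(i=4)
          rec(i=3)
            rec(i=2)
              rec(i=1)
              -> return 1
              rec(i=0)
              -> return 0
            -> return 1
            rec(i=1)
            -> return 1
          -> return 2
          rec(i=2) -> return 1  (same call as traced above)
        -> return 3
        rec(i=3) -> return 2  (same call as traced above)
      -> return 5
      rec(i=4) -> return 3  (same call as traced above)
    -> return 8
    rec(i=5) -> return 5  (same call as traced above)
  -> return 13
  rec(i=6) -> return 8  (same call as traced above)
-> return 21

cnt is incremented once per call, so count the calls in each subtree. Let C(i) = number of calls made by rec(i).
C(0) = C(1) = 1 (base case, no recursion); C(i) = 1 + C(i - 1) + C(i - 2) otherwise.
C(2) = 1 + C(1) + C(0) = 1 + 1 + 1 = 3
C(3) = 1 + C(2) + C(1) = 1 + 3 + 1 = 5
C(4) = 1 + C(3) + C(2) = 1 + 5 + 3 = 9
C(5) = 1 + C(4) + C(3) = 1 + 9 + 5 = 15
C(6) = 1 + C(5) + C(4) = 1 + 15 + 9 = 25
C(7) = 1 + C(6) + C(5) = 1 + 25 + 15 = 41
C(8) = 1 + C(7) + C(6) = 1 + 41 + 25 = 67
cnt = C(8) = 67

Final answer: 67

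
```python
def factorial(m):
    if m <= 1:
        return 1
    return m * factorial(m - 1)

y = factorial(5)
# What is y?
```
Call trace:
factorial(m=5)
  factorial(m=4)
    factorial(m=3)
      factorial(m=2)
        factorial(m=1)
        -> return 1
      -> return 2
    -> return 6
  -> return 24
-> return 120

Final answer: 120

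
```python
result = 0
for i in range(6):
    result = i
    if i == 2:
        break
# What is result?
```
Trace:
  result=0
  result=0, i=0
  result=1, i=1
  result=2, i=2

Final answer: 2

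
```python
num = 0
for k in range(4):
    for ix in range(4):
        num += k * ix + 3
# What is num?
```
Trace:
  num=0
  num=3, k=0, ix=0
  num=6, k=0, ix=1
  num=9, k=0, ix=2
  num=12, k=0, ix=3
  num=15, k=1, ix=0
  num=19, k=1, ix=1
  num=24, k=1, ix=2
  num=30, k=1, ix=3
  num=33, k=2, ix=0
  num=38, k=2, ix=1
  num=45, k=2, ix=2
  num=54, k=2, ix=3
  num=57, k=3, ix=0
  num=63, k=3, ix=1
  num=72, k=3, ix=2
  num=84, k=3, ix=3

Final answer: 84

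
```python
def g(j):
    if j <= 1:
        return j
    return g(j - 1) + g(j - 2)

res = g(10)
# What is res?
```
Call trace (a repeated sub-call is expanded the first time; later identical calls just restate its return value):
g(j=10)
  g(j=9)
    g(j=8)
      g(j=7)
        g(j=6)
          g(j=5)
            g(j=4)
              g(j=3)
                g(j=2)
                  g(j=1)
                  -> return 1
                  g(j=0)
                  -> return 0
                -> return 1
                g(j=1)
                -> return 1
              -> return 2
              g(j=2) -> return 1  (same call as traced above)
            -> return 3
            g(j=3) -> return 2  (same call as traced above)
          -> return 5
          g(j=4) -> return 3  (same call as traced above)
        -> return 8
        g(j=5) -> return 5  (same call as traced above)
      -> return 13
      g(j=6) -> return 8  (same call as traced above)
    -> return 21
    g(j=7) -> return 13  (same call as traced above)
  -> return 34
  g(j=8) -> return 21  (same call as traced above)
-> return 55

Final answer: 55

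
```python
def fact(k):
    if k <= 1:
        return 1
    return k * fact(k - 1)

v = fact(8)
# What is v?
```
Call trace:
fact(k=8)
  fact(k=7)
    fact(k=6)
      fact(k=5)
        fact(k=4)
          fact(k=3)
            fact(k=2)
              fact(k=1)
              -> return 1
            -> return 2
          -> return 6
        -> return 24
      -> return 120
    -> return 720
  -> return 5040
-> return 40320

Final answer: 40320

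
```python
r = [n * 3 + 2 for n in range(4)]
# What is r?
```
Trace:
  n=0
  n=1
  n=2
  n=3
  r=[2, 5, 8, 11]

Final answer: [2, 5, 8, 11]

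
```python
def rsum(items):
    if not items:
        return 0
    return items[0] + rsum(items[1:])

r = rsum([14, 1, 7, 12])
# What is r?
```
Call trace:
rsum(items=[14, 1, 7, 12])
  rsum(items=[1, 7, 12])
    rsum(items=[7, 12])
      rsum(items=[12])
        rsum(items=[])
        -> return 0
      -> return 12
    -> return 19
  -> return 20
-> return 34

Final answer: 34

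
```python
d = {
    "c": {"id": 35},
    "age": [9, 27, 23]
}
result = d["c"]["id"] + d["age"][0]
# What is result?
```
Trace:
  d={'c': {'id': 35}, 'age': [9, 27, 23]}
  d={'c': {'id': 35}, 'age': [9, 27, 23]}, result=44

Final answer: 44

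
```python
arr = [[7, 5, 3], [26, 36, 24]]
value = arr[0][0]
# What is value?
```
Trace:
  arr=[[7, 5, 3], [26, 36, 24]]
  arr=[[7, 5, 3], [26, 36, 24]], value=7

Final answer: 7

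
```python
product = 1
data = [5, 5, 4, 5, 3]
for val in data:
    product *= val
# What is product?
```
Trace:
  product=1
  product=5, val=5
  product=25, val=5
  product=100, val=4
  product=500, val=5
  product=1500, val=3

Final answer: 1500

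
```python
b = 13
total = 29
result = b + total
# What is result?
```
Trace:
  b=13
  b=13, total=29
  b=13, total=29, result=42

Final answer: 42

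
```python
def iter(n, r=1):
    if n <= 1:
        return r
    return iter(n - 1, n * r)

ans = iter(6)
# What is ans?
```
Call trace:
iter(n=6, r=1)
  iter(n=5, r=6)
    iter(n=4, r=30)
      iter(n=3, r=120)
        iter(n=2, r=360)
          iter(n=1, r=720)
          -> return 720
        -> return 720
      -> return 720
    -> return 720
  -> return 720
-> return 720

Final answer: 720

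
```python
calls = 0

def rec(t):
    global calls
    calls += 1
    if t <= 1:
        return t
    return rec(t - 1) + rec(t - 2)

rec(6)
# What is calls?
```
Call trace (a repeated sub-call is expanded the first time; later identical calls just restate its return value):
rec(t=6)
  rec(t=5)
    rec(t=4)
      rec(t=3)
        rec(t=2)
          rec(t=1)
          -> return 1
          rec(t=0)
          -> return 0
        -> return 1
        rec(t=1)
        -> return 1
      -> return 2
      rec(t=2) -> return 1  (same call as traced above)
    -> return 3
    rec(t=3) -> return 2  (same call as traced above)
  -> return 5
  rec(t=4) -> return 3  (same call as traced above)
-> return 8

calls is incremented once per call, so count the calls in each subtree. Let C(t) = number of calls made by rec(t).
C(0) = C(1) = 1 (base case, no recursion); C(t) = 1 + C(t - 1) + C(t - 2) otherwise.
C(2) = 1 + C(1) + C(0) = 1 + 1 + 1 = 3
C(3) = 1 + C(2) + C(1) = 1 + 3 + 1 = 5
C(4) = 1 + C(3) + C(2) = 1 + 5 + 3 = 9
C(5) = 1 + C(4) + C(3) = 1 + 9 + 5 = 15
C(6) = 1 + C(5) + C(4) = 1 + 15 + 9 = 25
calls = C(6) = 25

Final answer: 25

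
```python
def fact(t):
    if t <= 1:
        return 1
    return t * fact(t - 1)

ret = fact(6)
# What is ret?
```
Call trace:
fact(t=6)
  fact(t=5)
    fact(t=4)
      fact(t=3)
        fact(t=2)
          fact(t=1)
          -> return 1
        -> return 2
      -> return 6
    -> return 24
  -> return 120
-> return 720

Final answer: 720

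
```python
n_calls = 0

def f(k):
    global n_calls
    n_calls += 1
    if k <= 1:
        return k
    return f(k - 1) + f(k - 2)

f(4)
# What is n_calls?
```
Call trace (a repeated sub-call is expanded the first time; later identical calls just restate its return value):
f(k=4)
  f(k=3)
    f(k=2)
      f(k=1)
      -> return 1
      f(k=0)
      -> return 0
    -> return 1
    f(k=1)
    -> return 1
  -> return 2
  f(k=2) -> return 1  (same call as traced above)
-> return 3

n_calls is incremented once per call, so count the calls in each subtree. Let C(k) = number of calls made by f(k).
C(0) = C(1) = 1 (base case, no recursion); C(k) = 1 + C(k - 1) + C(k - 2) otherwise.
C(2) = 1 + C(1) + C(0) = 1 + 1 + 1 = 3
C(3) = 1 + C(2) + C(1) = 1 + 3 + 1 = 5
C(4) = 1 + C(3) + C(2) = 1 + 5 + 3 = 9
n_calls = C(4) = 9

Final answer: 9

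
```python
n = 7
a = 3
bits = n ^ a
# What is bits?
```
Trace:
  n=7
  n=7, a=3
  n=7, a=3, bits=4

Final answer: 4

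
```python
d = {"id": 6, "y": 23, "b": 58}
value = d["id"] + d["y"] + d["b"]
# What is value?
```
Trace:
  d={'id': 6, 'y': 23, 'b': 58}
  d={'id': 6, 'y': 23, 'b': 58}, value=87

Final answer: 87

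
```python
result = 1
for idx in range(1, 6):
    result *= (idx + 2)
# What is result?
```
Trace:
  result=1
  result=3, idx=1
  result=12, idx=2
  result=60, idx=3
  result=360, idx=4
  result=2520, idx=5

Final answer: 2520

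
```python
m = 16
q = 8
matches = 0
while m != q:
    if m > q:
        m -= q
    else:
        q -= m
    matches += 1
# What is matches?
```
Trace:
  m=16
  m=16, q=8
  m=16, q=8, matches=0
  m=8, q=8, matches=1

Final answer: 1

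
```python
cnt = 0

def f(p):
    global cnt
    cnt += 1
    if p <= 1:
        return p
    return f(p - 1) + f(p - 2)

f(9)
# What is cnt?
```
Call trace (a repeated sub-call is expanded the first time; later identical calls just restate its return value):
f(p=9)
  f(p=8)
    f(p=7)
      f(p=6)
        f(p=5)
          f(p=4)
            f(p=3)
              f(p=2)
                f(p=1)
                -> return 1
                f(p=0)
                -> return 0
              -> return 1
              f(p=1)
              -> return 1
            -> return 2
            f(p=2) -> return 1  (same call as traced above)
          -> return 3
          f(p=3) -> return 2  (same call as traced above)
        -> return 5
        f(p=4) -> return 3  (same call as traced above)
      -> return 8
      f(p=5) -> return 5  (same call as traced above)
    -> return 13
    f(p=6) -> return 8  (same call as traced above)
  -> return 21
  f(p=7) -> return 13  (same call as traced above)
-> return 34

cnt is incremented once per call, so count the calls in each subtree. Let C(p) = number of calls made by f(p).
C(0) = C(1) = 1 (base case, no recursion); C(p) = 1 + C(p - 1) + C(p - 2) otherwise.
C(2) = 1 + C(1) + C(0) = 1 + 1 + 1 = 3
C(3) = 1 + C(2) + C(1) = 1 + 3 + 1 = 5
C(4) = 1 + C(3) + C(2) = 1 + 5 + 3 = 9
C(5) = 1 + C(4) + C(3) = 1 + 9 + 5 = 15
C(6) = 1 + C(5) + C(4) = 1 + 15 + 9 = 25
C(7) = 1 + C(6) + C(5) = 1 + 25 + 15 = 41
C(8) = 1 + C(7) + C(6) = 1 + 41 + 25 = 67
C(9) = 1 + C(8) + C(7) = 1 + 67 + 41 = 109
cnt = C(9) = 109

Final answer: 109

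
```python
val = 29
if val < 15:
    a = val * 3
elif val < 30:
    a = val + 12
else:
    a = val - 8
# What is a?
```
Trace:
  val=29
  val=29, a=41

Final answer: 41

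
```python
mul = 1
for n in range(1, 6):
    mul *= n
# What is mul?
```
Trace:
  mul=1
  mul=1, n=1
  mul=2, n=2
  mul=6, n=3
  mul=24, n=4
  mul=120, n=5

Final answer: 120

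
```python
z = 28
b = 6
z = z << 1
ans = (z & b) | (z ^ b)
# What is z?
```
Trace:
  z=28
  z=28, b=6
  z=56, b=6
  z=56, b=6, ans=62

Final answer: 56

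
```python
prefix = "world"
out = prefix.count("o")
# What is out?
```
Trace:
  prefix='world'
  prefix='world', out=1

Final answer: 1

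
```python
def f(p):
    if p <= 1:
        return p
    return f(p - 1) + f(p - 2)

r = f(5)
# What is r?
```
Call trace (a repeated sub-call is expanded the first time; later identical calls just restate its return value):
f(p=5)
  f(p=4)
    f(p=3)
      f(p=2)
        f(p=1)
        -> return 1
        f(p=0)
        -> return 0
      -> return 1
      f(p=1)
      -> return 1
    -> return 2
    f(p=2) -> return 1  (same call as traced above)
  -> return 3
  f(p=3) -> return 2  (same call as traced above)
-> return 5

Final answer: 5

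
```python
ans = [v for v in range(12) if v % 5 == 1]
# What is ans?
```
Trace:
  v=0
  v=1
  v=2
  v=3
  v=4
  v=5
  v=6
  v=7
  v=8
  v=9
  v=10
  v=11
  ans=[1, 6, 11]

Final answer: [1, 6, 11]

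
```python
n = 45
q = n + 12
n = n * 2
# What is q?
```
Trace:
  n=45
  n=45, q=57
  n=90, q=57

Final answer: 57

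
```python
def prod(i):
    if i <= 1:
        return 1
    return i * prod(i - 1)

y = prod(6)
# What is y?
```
Call trace:
prod(i=6)
  prod(i=5)
    prod(i=4)
      prod(i=3)
        prod(i=2)
          prod(i=1)
          -> return 1
        -> return 2
      -> return 6
    -> return 24
  -> return 120
-> return 720

Final answer: 720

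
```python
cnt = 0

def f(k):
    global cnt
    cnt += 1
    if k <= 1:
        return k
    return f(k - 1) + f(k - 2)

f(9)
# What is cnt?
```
Call trace (a repeated sub-call is expanded the first time; later identical calls just restate its return value):
f(k=9)
  f(k=8)
    f(k=7)
      f(k=6)
        f(k=5)
          f(k=4)
            f(k=3)
              f(k=2)
                f(k=1)
                -> return 1
                f(k=0)
                -> return 0
              -> return 1
              f(k=1)
              -> return 1
            -> return 2
            f(k=2) -> return 1  (same call as traced above)
          -> return 3
          f(k=3) -> return 2  (same call as traced above)
        -> return 5
        f(k=4) -> return 3  (same call as traced above)
      -> return 8
      f(k=5) -> return 5  (same call as traced above)
    -> return 13
    f(k=6) -> return 8  (same call as traced above)
  -> return 21
  f(k=7) -> return 13  (same call as traced above)
-> return 34

cnt is incremented once per call, so count the calls in each subtree. Let C(k) = number of calls made by f(k).
C(0) = C(1) = 1 (base case, no recursion); C(k) = 1 + C(k - 1) + C(k - 2) otherwise.
C(2) = 1 + C(1) + C(0) = 1 + 1 + 1 = 3
C(3) = 1 + C(2) + C(1) = 1 + 3 + 1 = 5
C(4) = 1 + C(3) + C(2) = 1 + 5 + 3 = 9
C(5) = 1 + C(4) + C(3) = 1 + 9 + 5 = 15
C(6) = 1 + C(5) + C(4) = 1 + 15 + 9 = 25
C(7) = 1 + C(6) + C(5) = 1 + 25 + 15 = 41
C(8) = 1 + C(7) + C(6) = 1 + 41 + 25 = 67
C(9) = 1 + C(8) + C(7) = 1 + 67 + 41 = 109
cnt = C(9) = 109

Final answer: 109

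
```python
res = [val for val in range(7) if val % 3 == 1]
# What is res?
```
Trace:
  val=0
  val=1
  val=2
  val=3
  val=4
  val=5
  val=6
  res=[1, 4]

Final answer: [1, 4]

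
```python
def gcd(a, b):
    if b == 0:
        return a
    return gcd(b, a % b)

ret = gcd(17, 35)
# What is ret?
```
Call trace:
gcd(a=17, b=35)
  gcd(a=35, b=17)
    gcd(a=17, b=1)
      gcd(a=1, b=0)
      -> return 1
    -> return 1
  -> return 1
-> return 1

Final answer: 1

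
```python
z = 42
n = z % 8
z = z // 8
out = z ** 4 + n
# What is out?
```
Trace:
  z=42
  z=42, n=2
  z=5, n=2
  z=5, n=2, out=627

Final answer: 627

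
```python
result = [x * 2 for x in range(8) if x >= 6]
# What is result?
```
Trace:
  x=0
  x=1
  x=2
  x=3
  x=4
  x=5
  x=6
  x=7
  result=[12, 14]

Final answer: [12, 14]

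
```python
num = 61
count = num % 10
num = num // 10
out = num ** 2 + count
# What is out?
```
Trace:
  num=61
  num=61, count=1
  num=6, count=1
  num=6, count=1, out=37

Final answer: 37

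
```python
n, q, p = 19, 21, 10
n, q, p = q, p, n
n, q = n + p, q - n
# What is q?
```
Trace:
  n=19, q=21, p=10
  n=21, q=10, p=19
  n=40, q=-11, p=19

Final answer: -11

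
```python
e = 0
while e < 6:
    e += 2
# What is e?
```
Trace:
  e=0
  e=2
  e=4
  e=6

Final answer: 6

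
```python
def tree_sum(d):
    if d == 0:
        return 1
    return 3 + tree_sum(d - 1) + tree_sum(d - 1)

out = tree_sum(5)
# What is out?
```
Call trace (a repeated sub-call is expanded the first time; later identical calls just restate its return value):
tree_sum(d=5)
  tree_sum(d=4)
    tree_sum(d=3)
      tree_sum(d=2)
        tree_sum(d=1)
          tree_sum(d=0)
          -> return 1
          tree_sum(d=0)
          -> return 1
        -> return 5
        tree_sum(d=1) -> return 5  (same call as traced above)
      -> return 13
      tree_sum(d=2) -> return 13  (same call as traced above)
    -> return 29
    tree_sum(d=3) -> return 29  (same call as traced above)
  -> return 61
  tree_sum(d=4) -> return 61  (same call as traced above)
-> return 125

Final answer: 125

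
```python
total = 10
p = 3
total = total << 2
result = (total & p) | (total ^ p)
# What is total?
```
Trace:
  total=10
  total=10, p=3
  total=40, p=3
  total=40, p=3, result=43

Final answer: 40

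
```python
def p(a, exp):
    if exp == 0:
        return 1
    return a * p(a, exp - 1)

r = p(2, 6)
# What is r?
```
Call trace:
p(a=2, exp=6)
  p(a=2, exp=5)
    p(a=2, exp=4)
      p(a=2, exp=3)
        p(a=2, exp=2)
          p(a=2, exp=1)
            p(a=2, exp=0)
            -> return 1
          -> return 2
        -> return 4
      -> return 8
    -> return 16
  -> return 32
-> return 64

Final answer: 64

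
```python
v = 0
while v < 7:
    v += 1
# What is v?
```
Trace:
  v=0
  v=1
  v=2
  v=3
  v=4
  v=5
  v=6
  v=7

Final answer: 7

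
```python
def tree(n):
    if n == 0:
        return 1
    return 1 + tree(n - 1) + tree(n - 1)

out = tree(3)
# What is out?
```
Call trace (a repeated sub-call is expanded the first time; later identical calls just restate its return value):
tree(n=3)
  tree(n=2)
    tree(n=1)
      tree(n=0)
      -> return 1
      tree(n=0)
      -> return 1
    -> return 3
    tree(n=1) -> return 3  (same call as traced above)
  -> return 7
  tree(n=2) -> return 7  (same call as traced above)
-> return 15

Final answer: 15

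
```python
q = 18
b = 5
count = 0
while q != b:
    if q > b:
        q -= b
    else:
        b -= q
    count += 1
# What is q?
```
Trace:
  q=18
  q=18, b=5
  q=18, b=5, count=0
  q=13, b=5, count=1
  q=8, b=5, count=2
  q=3, b=5, count=3
  q=3, b=2, count=4
  q=1, b=2, count=5
  q=1, b=1, count=6

Final answer: 1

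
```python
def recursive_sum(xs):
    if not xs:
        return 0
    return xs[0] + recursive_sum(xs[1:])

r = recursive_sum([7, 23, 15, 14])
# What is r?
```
Call trace:
recursive_sum(xs=[7, 23, 15, 14])
  recursive_sum(xs=[23, 15, 14])
    recursive_sum(xs=[15, 14])
      recursive_sum(xs=[14])
        recursive_sum(xs=[])
        -> return 0
      -> return 14
    -> return 29
  -> return 52
-> return 59

Final answer: 59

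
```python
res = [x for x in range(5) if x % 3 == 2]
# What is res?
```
Trace:
  x=0
  x=1
  x=2
  x=3
  x=4
  res=[2]

Final answer: [2]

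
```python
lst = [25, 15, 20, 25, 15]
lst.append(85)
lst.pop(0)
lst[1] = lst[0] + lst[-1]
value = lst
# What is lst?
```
Trace:
  lst=[25, 15, 20, 25, 15]
  lst=[25, 15, 20, 25, 15, 85]
  lst=[15, 20, 25, 15, 85]
  lst=[15, 100, 25, 15, 85]
  lst=[15, 100, 25, 15, 85], value=[15, 100, 25, 15, 85]

Final answer: [15, 100, 25, 15, 85]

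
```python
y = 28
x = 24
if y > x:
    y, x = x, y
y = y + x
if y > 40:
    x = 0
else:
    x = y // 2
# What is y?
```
Trace:
  y=28
  y=28, x=24
  y=24, x=28
  y=52, x=28
  y=52, x=0

Final answer: 52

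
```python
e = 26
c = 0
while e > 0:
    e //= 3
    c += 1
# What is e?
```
Trace:
  e=26
  e=26, c=0
  e=8, c=1
  e=2, c=2
  e=0, c=3

Final answer: 0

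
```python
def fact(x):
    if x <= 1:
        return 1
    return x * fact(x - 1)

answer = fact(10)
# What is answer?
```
Call trace:
fact(x=10)
  fact(x=9)
    fact(x=8)
      fact(x=7)
        fact(x=6)
          fact(x=5)
            fact(x=4)
              fact(x=3)
                fact(x=2)
                  fact(x=1)
                  -> return 1
                -> return 2
              -> return 6
            -> return 24
          -> return 120
        -> return 720
      -> return 5040
    -> return 40320
  -> return 362880
-> return 3628800

Final answer: 3628800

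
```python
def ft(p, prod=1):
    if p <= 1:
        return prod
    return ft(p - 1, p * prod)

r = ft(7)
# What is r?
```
Call trace:
ft(p=7, prod=1)
  ft(p=6, prod=7)
    ft(p=5, prod=42)
      ft(p=4, prod=210)
        ft(p=3, prod=840)
          ft(p=2, prod=2520)
            ft(p=1, prod=5040)
            -> return 5040
          -> return 5040
        -> return 5040
      -> return 5040
    -> return 5040
  -> return 5040
-> return 5040

Final answer: 5040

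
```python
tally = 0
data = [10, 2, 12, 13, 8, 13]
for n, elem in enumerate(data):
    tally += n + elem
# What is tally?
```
Trace:
  tally=0
  tally=10, n=0, elem=10
  tally=13, n=1, elem=2
  tally=27, n=2, elem=12
  tally=43, n=3, elem=13
  tally=55, n=4, elem=8
  tally=73, n=5, elem=13

Final answer: 73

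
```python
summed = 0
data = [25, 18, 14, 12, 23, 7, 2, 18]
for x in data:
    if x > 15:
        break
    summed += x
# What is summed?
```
Trace:
  summed=0
  summed=0, x=25

Final answer: 0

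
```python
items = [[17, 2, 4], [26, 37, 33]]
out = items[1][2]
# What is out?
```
Trace:
  items=[[17, 2, 4], [26, 37, 33]]
  items=[[17, 2, 4], [26, 37, 33]], out=33

Final answer: 33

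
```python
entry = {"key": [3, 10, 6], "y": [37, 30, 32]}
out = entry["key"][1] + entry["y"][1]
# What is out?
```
Trace:
  entry={'key': [3, 10, 6], 'y': [37, 30, 32]}
  entry={'key': [3, 10, 6], 'y': [37, 30, 32]}, out=40

Final answer: 40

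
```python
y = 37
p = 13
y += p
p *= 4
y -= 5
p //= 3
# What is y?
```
Trace:
  y=37
  y=37, p=13
  y=50, p=13
  y=50, p=52
  y=45, p=52
  y=45, p=17

Final answer: 45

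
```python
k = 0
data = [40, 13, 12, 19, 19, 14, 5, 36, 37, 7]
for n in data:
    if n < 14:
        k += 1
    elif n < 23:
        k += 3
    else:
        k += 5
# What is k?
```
Trace:
  k=0
  k=5, n=40
  k=6, n=13
  k=7, n=12
  k=10, n=19
  k=13, n=19
  k=16, n=14
  k=17, n=5
  k=22, n=36
  k=27, n=37
  k=28, n=7

Final answer: 28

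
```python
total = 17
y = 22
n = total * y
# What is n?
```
Trace:
  total=17
  total=17, y=22
  total=17, y=22, n=374

Final answer: 374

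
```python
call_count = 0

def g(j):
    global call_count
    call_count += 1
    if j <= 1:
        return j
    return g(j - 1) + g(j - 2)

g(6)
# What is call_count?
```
Call trace (a repeated sub-call is expanded the first time; later identical calls just restate its return value):
g(j=6)
  g(j=5)
    g(j=4)
      g(j=3)
        g(j=2)
          g(j=1)
          -> return 1
          g(j=0)
          -> return 0
        -> return 1
        g(j=1)
        -> return 1
      -> return 2
      g(j=2) -> return 1  (same call as traced above)
    -> return 3
    g(j=3) -> return 2  (same call as traced above)
  -> return 5
  g(j=4) -> return 3  (same call as traced above)
-> return 8

call_count is incremented once per call, so count the calls in each subtree. Let C(j) = number of calls made by g(j).
C(0) = C(1) = 1 (base case, no recursion); C(j) = 1 + C(j - 1) + C(j - 2) otherwise.
C(2) = 1 + C(1) + C(0) = 1 + 1 + 1 = 3
C(3) = 1 + C(2) + C(1) = 1 + 3 + 1 = 5
C(4) = 1 + C(3) + C(2) = 1 + 5 + 3 = 9
C(5) = 1 + C(4) + C(3) = 1 + 9 + 5 = 15
C(6) = 1 + C(5) + C(4) = 1 + 15 + 9 = 25
call_count = C(6) = 25

Final answer: 25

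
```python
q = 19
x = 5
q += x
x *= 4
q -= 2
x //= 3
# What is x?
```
Trace:
  q=19
  q=19, x=5
  q=24, x=5
  q=24, x=20
  q=22, x=20
  q=22, x=6

Final answer: 6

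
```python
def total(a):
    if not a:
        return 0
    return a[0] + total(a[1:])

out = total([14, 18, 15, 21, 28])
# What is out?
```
Call trace:
total(a=[14, 18, 15, 21, 28])
  total(a=[18, 15, 21, 28])
    total(a=[15, 21, 28])
      total(a=[21, 28])
        total(a=[28])
          total(a=[])
          -> return 0
        -> return 28
      -> return 49
    -> return 64
  -> return 82
-> return 96

Final answer: 96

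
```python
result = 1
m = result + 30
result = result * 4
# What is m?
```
Trace:
  result=1
  result=1, m=31
  result=4, m=31

Final answer: 31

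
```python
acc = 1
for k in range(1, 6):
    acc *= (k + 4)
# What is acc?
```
Trace:
  acc=1
  acc=5, k=1
  acc=30, k=2
  acc=210, k=3
  acc=1680, k=4
  acc=15120, k=5

Final answer: 15120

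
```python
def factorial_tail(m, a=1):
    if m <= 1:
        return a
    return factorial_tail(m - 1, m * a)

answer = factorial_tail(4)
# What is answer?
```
Call trace:
factorial_tail(m=4, a=1)
  factorial_tail(m=3, a=4)
    factorial_tail(m=2, a=12)
      factorial_tail(m=1, a=24)
      -> return 24
    -> return 24
  -> return 24
-> return 24

Final answer: 24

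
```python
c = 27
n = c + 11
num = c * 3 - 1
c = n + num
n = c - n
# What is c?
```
Trace:
  c=27
  c=27, n=38
  c=27, n=38, num=80
  c=118, n=38, num=80
  c=118, n=80, num=80

Final answer: 118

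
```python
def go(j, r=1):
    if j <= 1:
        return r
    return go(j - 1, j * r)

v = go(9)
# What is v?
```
Call trace:
go(j=9, r=1)
  go(j=8, r=9)
    go(j=7, r=72)
      go(j=6, r=504)
        go(j=5, r=3024)
          go(j=4, r=15120)
            go(j=3, r=60480)
              go(j=2, r=181440)
                go(j=1, r=362880)
                -> return 362880
              -> return 362880
            -> return 362880
          -> return 362880
        -> return 362880
      -> return 362880
    -> return 362880
  -> return 362880
-> return 362880

Final answer: 362880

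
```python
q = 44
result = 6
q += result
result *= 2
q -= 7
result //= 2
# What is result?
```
Trace:
  q=44
  q=44, result=6
  q=50, result=6
  q=50, result=12
  q=43, result=12
  q=43, result=6

Final answer: 6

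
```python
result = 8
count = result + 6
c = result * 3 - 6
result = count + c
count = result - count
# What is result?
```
Trace:
  result=8
  result=8, count=14
  result=8, count=14, c=18
  result=32, count=14, c=18
  result=32, count=18, c=18

Final answer: 32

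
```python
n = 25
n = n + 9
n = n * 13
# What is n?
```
Trace:
  n=25
  n=34
  n=442

Final answer: 442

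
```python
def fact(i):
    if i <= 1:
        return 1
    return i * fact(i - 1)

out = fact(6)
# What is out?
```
Call trace:
fact(i=6)
  fact(i=5)
    fact(i=4)
      fact(i=3)
        fact(i=2)
          fact(i=1)
          -> return 1
        -> return 2
      -> return 6
    -> return 24
  -> return 120
-> return 720

Final answer: 720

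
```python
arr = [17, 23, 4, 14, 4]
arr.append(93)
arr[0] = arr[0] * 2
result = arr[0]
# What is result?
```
Trace:
  arr=[17, 23, 4, 14, 4]
  arr=[17, 23, 4, 14, 4, 93]
  arr=[34, 23, 4, 14, 4, 93]
  arr=[34, 23, 4, 14, 4, 93], result=34

Final answer: 34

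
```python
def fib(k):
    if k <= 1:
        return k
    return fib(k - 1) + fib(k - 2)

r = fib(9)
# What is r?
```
Call trace (a repeated sub-call is expanded the first time; later identical calls just restate its return value):
fib(k=9)
  fib(k=8)
    fib(k=7)
      fib(k=6)
        fib(k=5)
          fib(k=4)
            fib(k=3)
              fib(k=2)
                fib(k=1)
                -> return 1
                fib(k=0)
                -> return 0
              -> return 1
              fib(k=1)
              -> return 1
            -> return 2
            fib(k=2) -> return 1  (same call as traced above)
          -> return 3
          fib(k=3) -> return 2  (same call as traced above)
        -> return 5
        fib(k=4) -> return 3  (same call as traced above)
      -> return 8
      fib(k=5) -> return 5  (same call as traced above)
    -> return 13
    fib(k=6) -> return 8  (same call as traced above)
  -> return 21
  fib(k=7) -> return 13  (same call as traced above)
-> return 34

Final answer: 34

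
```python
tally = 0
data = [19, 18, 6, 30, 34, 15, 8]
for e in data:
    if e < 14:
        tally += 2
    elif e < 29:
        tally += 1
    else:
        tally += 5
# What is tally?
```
Trace:
  tally=0
  tally=1, e=19
  tally=2, e=18
  tally=4, e=6
  tally=9, e=30
  tally=14, e=34
  tally=15, e=15
  tally=17, e=8

Final answer: 17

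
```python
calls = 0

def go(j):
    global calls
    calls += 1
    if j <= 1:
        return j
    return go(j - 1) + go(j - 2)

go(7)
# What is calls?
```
Call trace (a repeated sub-call is expanded the first time; later identical calls just restate its return value):
go(j=7)
  go(j=6)
    go(j=5)
      go(j=4)
        go(j=3)
          go(j=2)
            go(j=1)
            -> return 1
            go(j=0)
            -> return 0
          -> return 1
          go(j=1)
          -> return 1
        -> return 2
        go(j=2) -> return 1  (same call as traced above)
      -> return 3
      go(j=3) -> return 2  (same call as traced above)
    -> return 5
    go(j=4) -> return 3  (same call as traced above)
  -> return 8
  go(j=5) -> return 5  (same call as traced above)
-> return 13

calls is incremented once per call, so count the calls in each subtree. Let C(j) = number of calls made by go(j).
C(0) = C(1) = 1 (base case, no recursion); C(j) = 1 + C(j - 1) + C(j - 2) otherwise.
C(2) = 1 + C(1) + C(0) = 1 + 1 + 1 = 3
C(3) = 1 + C(2) + C(1) = 1 + 3 + 1 = 5
C(4) = 1 + C(3) + C(2) = 1 + 5 + 3 = 9
C(5) = 1 + C(4) + C(3) = 1 + 9 + 5 = 15
C(6) = 1 + C(5) + C(4) = 1 + 15 + 9 = 25
C(7) = 1 + C(6) + C(5) = 1 + 25 + 15 = 41
calls = C(7) = 41

Final answer: 41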